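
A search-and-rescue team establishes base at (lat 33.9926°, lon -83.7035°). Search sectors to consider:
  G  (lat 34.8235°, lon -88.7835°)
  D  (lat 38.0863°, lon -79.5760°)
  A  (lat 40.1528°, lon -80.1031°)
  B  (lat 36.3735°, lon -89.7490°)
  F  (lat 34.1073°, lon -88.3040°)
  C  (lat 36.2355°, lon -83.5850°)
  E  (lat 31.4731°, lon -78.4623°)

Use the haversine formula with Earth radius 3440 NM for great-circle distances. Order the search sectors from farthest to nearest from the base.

Distance from the base at (lat 33.9926°, lon -83.7035°) to each:
A (lat 40.1528°, lon -80.1031°): 408.0 NM
B (lat 36.3735°, lon -89.7490°): 329.2 NM
D (lat 38.0863°, lon -79.5760°): 317.0 NM
E (lat 31.4731°, lon -78.4623°): 304.8 NM
G (lat 34.8235°, lon -88.7835°): 256.5 NM
F (lat 34.1073°, lon -88.3040°): 228.9 NM
C (lat 36.2355°, lon -83.5850°): 134.8 NM

A, B, D, E, G, F, C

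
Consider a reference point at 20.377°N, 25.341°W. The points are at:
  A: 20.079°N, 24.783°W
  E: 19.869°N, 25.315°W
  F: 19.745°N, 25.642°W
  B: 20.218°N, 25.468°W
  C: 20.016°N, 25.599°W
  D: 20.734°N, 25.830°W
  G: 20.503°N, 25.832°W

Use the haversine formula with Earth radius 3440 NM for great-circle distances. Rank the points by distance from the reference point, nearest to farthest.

Distances from the reference point:
B 20.218°N, 25.468°W: 11.9 NM
C 20.016°N, 25.599°W: 26.1 NM
G 20.503°N, 25.832°W: 28.6 NM
E 19.869°N, 25.315°W: 30.5 NM
D 20.734°N, 25.830°W: 34.9 NM
A 20.079°N, 24.783°W: 36.2 NM
F 19.745°N, 25.642°W: 41.6 NM

B, C, G, E, D, A, F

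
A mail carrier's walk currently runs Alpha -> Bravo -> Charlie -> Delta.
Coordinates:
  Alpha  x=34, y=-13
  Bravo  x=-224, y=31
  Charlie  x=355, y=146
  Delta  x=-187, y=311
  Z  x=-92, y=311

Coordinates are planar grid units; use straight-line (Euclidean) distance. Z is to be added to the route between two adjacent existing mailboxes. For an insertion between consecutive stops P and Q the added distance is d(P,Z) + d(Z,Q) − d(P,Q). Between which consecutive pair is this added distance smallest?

Added distance for inserting Z between each consecutive pair:
Alpha–Bravo: 395.5
Bravo–Charlie: 195.7
Charlie–Delta: 4.9
Smallest added distance is 4.9, inserting between Charlie and Delta.

between Charlie and Delta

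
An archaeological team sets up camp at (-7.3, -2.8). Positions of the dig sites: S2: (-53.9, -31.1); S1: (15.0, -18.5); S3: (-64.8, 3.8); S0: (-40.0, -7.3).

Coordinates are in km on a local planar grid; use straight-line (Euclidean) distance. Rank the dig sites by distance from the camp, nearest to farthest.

S1, S0, S2, S3

Distance from the camp at (-7.3, -2.8) to each:
S1 (15.0, -18.5): 27.3 km
S0 (-40.0, -7.3): 33.0 km
S2 (-53.9, -31.1): 54.5 km
S3 (-64.8, 3.8): 57.9 km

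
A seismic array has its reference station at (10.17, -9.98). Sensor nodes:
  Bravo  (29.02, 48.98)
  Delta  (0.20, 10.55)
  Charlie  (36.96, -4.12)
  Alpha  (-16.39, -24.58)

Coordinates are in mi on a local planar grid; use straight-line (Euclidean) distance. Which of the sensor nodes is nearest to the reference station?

Delta

Distance to each, sorted:
Delta: 22.8 mi
Charlie: 27.4 mi
Alpha: 30.3 mi
Bravo: 61.9 mi
The nearest is Delta at 22.8 mi.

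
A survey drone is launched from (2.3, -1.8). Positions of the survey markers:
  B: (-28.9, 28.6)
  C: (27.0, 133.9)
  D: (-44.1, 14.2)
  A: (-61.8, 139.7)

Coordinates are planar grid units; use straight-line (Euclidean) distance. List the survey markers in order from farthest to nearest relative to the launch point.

A, C, D, B

Distances from the launch point:
A (-61.8, 139.7): 155.3
C (27.0, 133.9): 137.9
D (-44.1, 14.2): 49.1
B (-28.9, 28.6): 43.6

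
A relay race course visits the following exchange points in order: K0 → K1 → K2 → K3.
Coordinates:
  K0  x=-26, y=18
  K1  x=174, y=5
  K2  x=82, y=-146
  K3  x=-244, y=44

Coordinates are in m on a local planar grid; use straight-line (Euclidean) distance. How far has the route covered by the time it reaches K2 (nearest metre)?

Leg distances:
K0→K1: 200.4 m  (cumulative 200.4 m)
K1→K2: 176.8 m  (cumulative 377.2 m)
Cumulative distance at K2 ≈ 377 m.

377 m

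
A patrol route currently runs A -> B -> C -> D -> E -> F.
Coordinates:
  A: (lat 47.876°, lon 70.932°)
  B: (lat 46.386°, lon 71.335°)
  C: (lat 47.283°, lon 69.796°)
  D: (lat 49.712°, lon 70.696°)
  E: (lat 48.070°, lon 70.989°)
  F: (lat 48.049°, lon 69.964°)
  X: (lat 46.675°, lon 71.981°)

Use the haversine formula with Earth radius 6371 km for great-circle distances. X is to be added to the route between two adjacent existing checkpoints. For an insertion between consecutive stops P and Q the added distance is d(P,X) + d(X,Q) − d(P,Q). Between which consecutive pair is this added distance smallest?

Added distance for inserting X between each consecutive pair:
A–B: 45.7 km
B–C: 84.2 km
C–D: 251.8 km
D–E: 339.2 km
E–F: 311.4 km
Smallest added distance is 45.7 km, inserting between A and B.

between A and B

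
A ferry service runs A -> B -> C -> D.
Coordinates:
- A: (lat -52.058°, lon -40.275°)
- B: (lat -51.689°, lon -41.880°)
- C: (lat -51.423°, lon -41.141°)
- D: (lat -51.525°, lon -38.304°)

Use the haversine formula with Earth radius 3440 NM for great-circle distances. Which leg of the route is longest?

C–D

Leg distances:
A→B: 63.5 NM
B→C: 31.9 NM
C→D: 106.3 NM
The longest leg is C–D at 106.3 NM.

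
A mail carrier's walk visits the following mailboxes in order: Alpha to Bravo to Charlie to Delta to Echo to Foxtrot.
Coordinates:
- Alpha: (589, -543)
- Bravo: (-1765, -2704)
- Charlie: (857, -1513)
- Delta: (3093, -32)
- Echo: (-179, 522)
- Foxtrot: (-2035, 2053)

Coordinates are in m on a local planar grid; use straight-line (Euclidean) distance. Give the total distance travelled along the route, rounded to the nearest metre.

14482 m

Leg distances:
Alpha→Bravo: 3195.5 m  (cumulative 3195.5 m)
Bravo→Charlie: 2879.8 m  (cumulative 6075.3 m)
Charlie→Delta: 2682.0 m  (cumulative 8757.3 m)
Delta→Echo: 3318.6 m  (cumulative 12075.9 m)
Echo→Foxtrot: 2406.0 m  (cumulative 14481.9 m)
Total route length ≈ 14482 m.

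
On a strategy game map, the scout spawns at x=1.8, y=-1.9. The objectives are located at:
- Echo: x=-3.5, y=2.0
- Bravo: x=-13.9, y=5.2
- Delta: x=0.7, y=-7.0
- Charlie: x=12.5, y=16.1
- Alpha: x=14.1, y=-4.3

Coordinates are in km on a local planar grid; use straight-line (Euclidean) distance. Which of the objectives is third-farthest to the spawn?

Distances from the spawn (x=1.8, y=-1.9):
Charlie: 20.9 km
Bravo: 17.2 km
Alpha: 12.5 km
Echo: 6.6 km
Delta: 5.2 km
The third-farthest is Alpha at 12.5 km.

Alpha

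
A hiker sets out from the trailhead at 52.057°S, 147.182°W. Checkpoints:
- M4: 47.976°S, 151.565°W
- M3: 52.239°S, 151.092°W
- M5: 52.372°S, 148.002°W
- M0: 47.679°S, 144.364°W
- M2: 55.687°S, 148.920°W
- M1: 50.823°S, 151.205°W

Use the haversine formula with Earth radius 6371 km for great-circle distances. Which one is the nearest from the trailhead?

M5

Distances from the trailhead (52.057°S, 147.182°W):
M5: 65.9 km
M3: 267.5 km
M1: 310.7 km
M2: 419.4 km
M0: 526.9 km
M4: 551.1 km
The nearest is M5 at 65.9 km.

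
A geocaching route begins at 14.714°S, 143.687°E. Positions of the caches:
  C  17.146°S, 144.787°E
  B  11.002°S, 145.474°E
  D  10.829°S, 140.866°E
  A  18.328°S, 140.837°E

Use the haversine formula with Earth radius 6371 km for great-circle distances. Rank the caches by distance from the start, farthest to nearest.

D, A, B, C

Computing each great-circle distance from 14.714°S, 143.687°E:
D 10.829°S, 140.866°E: 529.3 km
A 18.328°S, 140.837°E: 503.7 km
B 11.002°S, 145.474°E: 455.9 km
C 17.146°S, 144.787°E: 294.9 km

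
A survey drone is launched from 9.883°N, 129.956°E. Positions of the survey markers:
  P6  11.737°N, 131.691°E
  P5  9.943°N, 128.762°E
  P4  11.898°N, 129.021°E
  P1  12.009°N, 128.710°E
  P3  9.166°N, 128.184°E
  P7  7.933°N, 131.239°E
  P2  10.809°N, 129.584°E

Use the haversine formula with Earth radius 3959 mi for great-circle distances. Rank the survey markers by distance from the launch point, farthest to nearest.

P6, P1, P7, P4, P3, P5, P2

Distance from the launch point at 9.883°N, 129.956°E to each:
P6 11.737°N, 131.691°E: 174.0 mi
P1 12.009°N, 128.710°E: 169.5 mi
P7 7.933°N, 131.239°E: 160.7 mi
P4 11.898°N, 129.021°E: 153.0 mi
P3 9.166°N, 128.184°E: 130.5 mi
P5 9.943°N, 128.762°E: 81.4 mi
P2 10.809°N, 129.584°E: 68.8 mi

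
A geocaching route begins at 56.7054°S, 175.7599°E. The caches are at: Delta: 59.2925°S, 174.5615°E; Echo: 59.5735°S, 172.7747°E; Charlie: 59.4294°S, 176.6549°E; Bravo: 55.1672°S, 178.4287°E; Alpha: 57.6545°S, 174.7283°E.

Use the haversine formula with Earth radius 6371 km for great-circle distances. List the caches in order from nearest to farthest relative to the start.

Computing each great-circle distance from 56.7054°S, 175.7599°E:
Alpha 57.6545°S, 174.7283°E: 122.5 km
Bravo 55.1672°S, 178.4287°E: 238.5 km
Delta 59.2925°S, 174.5615°E: 296.2 km
Charlie 59.4294°S, 176.6549°E: 307.4 km
Echo 59.5735°S, 172.7747°E: 363.8 km

Alpha, Bravo, Delta, Charlie, Echo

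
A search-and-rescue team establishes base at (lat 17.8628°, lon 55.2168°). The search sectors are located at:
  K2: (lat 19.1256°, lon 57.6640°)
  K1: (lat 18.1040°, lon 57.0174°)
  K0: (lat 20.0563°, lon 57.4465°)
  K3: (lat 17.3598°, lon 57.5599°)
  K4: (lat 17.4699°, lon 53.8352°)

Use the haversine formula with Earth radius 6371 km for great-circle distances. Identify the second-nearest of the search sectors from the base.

Distance to each, sorted:
K4: 152.8 km
K1: 192.3 km
K3: 254.5 km
K2: 293.8 km
K0: 338.3 km
The second-nearest is K1 at 192.3 km.

K1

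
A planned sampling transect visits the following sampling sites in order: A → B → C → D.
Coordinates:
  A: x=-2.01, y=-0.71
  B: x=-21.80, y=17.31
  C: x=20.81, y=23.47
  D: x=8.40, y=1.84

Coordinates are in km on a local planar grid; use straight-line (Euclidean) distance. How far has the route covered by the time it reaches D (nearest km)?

95 km

Leg distances:
A→B: 26.8 km  (cumulative 26.8 km)
B→C: 43.1 km  (cumulative 69.8 km)
C→D: 24.9 km  (cumulative 94.8 km)
Cumulative distance at D ≈ 95 km.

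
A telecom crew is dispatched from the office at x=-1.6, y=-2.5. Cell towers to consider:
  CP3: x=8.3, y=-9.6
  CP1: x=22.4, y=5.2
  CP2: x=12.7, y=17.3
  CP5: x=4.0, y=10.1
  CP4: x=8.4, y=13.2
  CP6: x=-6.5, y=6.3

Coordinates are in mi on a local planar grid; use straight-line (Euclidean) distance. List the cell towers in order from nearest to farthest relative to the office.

CP6, CP3, CP5, CP4, CP2, CP1

Distance from the office at x=-1.6, y=-2.5 to each:
CP6 x=-6.5, y=6.3: 10.1 mi
CP3 x=8.3, y=-9.6: 12.2 mi
CP5 x=4.0, y=10.1: 13.8 mi
CP4 x=8.4, y=13.2: 18.6 mi
CP2 x=12.7, y=17.3: 24.4 mi
CP1 x=22.4, y=5.2: 25.2 mi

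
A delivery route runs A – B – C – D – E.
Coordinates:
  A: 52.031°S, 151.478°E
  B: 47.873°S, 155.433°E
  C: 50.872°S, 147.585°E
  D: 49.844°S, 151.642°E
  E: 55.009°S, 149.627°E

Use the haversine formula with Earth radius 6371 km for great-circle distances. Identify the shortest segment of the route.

Leg distances:
A→B: 541.9 km
B→C: 658.3 km
C→D: 309.6 km
D→E: 590.3 km
The shortest leg is C–D at 309.6 km.

C–D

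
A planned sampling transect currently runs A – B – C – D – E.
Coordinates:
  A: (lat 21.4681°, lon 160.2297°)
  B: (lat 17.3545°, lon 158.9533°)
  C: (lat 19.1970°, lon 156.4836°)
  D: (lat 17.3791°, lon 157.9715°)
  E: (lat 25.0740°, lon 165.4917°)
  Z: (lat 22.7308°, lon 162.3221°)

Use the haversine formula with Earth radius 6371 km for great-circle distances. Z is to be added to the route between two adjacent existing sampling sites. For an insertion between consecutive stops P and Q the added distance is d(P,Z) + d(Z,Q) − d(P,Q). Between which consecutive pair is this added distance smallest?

between D and E

Added distance for inserting Z between each consecutive pair:
A–B: 474.3 km
B–C: 1084.3 km
C–D: 1214.9 km
D–E: 6.1 km
Smallest added distance is 6.1 km, inserting between D and E.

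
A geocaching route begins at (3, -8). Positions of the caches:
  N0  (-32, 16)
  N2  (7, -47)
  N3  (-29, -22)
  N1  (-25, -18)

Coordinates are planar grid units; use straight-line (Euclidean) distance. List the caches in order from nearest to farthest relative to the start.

N1, N3, N2, N0

Computing each straight-line distance from (3, -8):
N1 (-25, -18): 29.7
N3 (-29, -22): 34.9
N2 (7, -47): 39.2
N0 (-32, 16): 42.4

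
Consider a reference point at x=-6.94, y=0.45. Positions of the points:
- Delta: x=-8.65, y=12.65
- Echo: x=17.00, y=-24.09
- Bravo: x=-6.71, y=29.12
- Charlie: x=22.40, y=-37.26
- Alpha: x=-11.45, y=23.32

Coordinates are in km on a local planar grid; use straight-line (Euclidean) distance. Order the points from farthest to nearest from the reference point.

Charlie, Echo, Bravo, Alpha, Delta

Distances from the reference point:
Charlie x=22.40, y=-37.26: 47.8 km
Echo x=17.00, y=-24.09: 34.3 km
Bravo x=-6.71, y=29.12: 28.7 km
Alpha x=-11.45, y=23.32: 23.3 km
Delta x=-8.65, y=12.65: 12.3 km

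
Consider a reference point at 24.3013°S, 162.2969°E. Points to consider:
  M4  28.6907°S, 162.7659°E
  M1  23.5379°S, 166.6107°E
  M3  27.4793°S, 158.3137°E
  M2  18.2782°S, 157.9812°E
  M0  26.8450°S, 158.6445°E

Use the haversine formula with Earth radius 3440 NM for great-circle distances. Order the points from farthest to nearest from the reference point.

Computing each great-circle distance from 24.3013°S, 162.2969°E:
M2 18.2782°S, 157.9812°E: 434.7 NM
M3 27.4793°S, 158.3137°E: 287.5 NM
M4 28.6907°S, 162.7659°E: 264.7 NM
M0 26.8450°S, 158.6445°E: 249.9 NM
M1 23.5379°S, 166.6107°E: 241.1 NM

M2, M3, M4, M0, M1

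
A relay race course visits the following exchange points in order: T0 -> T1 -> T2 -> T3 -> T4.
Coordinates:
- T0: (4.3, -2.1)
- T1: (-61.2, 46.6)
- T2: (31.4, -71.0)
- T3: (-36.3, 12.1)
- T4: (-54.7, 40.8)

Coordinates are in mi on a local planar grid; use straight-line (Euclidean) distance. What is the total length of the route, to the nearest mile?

373 mi

Leg distances:
T0→T1: 81.6 mi  (cumulative 81.6 mi)
T1→T2: 149.7 mi  (cumulative 231.3 mi)
T2→T3: 107.2 mi  (cumulative 338.5 mi)
T3→T4: 34.1 mi  (cumulative 372.6 mi)
Total route length ≈ 373 mi.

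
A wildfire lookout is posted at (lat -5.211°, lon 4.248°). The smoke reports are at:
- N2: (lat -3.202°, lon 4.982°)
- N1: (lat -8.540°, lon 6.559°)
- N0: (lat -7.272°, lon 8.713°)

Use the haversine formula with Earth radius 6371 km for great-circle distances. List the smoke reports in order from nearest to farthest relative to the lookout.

N2, N1, N0

Distance from the lookout at (lat -5.211°, lon 4.248°) to each:
N2 (lat -3.202°, lon 4.982°): 237.8 km
N1 (lat -8.540°, lon 6.559°): 449.5 km
N0 (lat -7.272°, lon 8.713°): 544.1 km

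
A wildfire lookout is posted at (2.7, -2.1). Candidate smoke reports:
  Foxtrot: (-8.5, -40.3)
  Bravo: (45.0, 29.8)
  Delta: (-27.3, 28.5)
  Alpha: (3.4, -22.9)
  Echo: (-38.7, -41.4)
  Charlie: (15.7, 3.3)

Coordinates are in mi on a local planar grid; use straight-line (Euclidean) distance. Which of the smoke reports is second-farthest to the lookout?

Distance to each, sorted:
Echo: 57.1 mi
Bravo: 53.0 mi
Delta: 42.9 mi
Foxtrot: 39.8 mi
Alpha: 20.8 mi
Charlie: 14.1 mi
The second-farthest is Bravo at 53.0 mi.

Bravo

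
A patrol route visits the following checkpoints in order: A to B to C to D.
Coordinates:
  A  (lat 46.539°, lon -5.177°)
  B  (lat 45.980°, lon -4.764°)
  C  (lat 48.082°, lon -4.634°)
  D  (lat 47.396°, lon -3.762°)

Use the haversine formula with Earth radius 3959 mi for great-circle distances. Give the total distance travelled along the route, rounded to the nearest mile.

251 mi

Leg distances:
A→B: 43.4 mi  (cumulative 43.4 mi)
B→C: 145.4 mi  (cumulative 188.7 mi)
C→D: 62.4 mi  (cumulative 251.1 mi)
Total route length ≈ 251 mi.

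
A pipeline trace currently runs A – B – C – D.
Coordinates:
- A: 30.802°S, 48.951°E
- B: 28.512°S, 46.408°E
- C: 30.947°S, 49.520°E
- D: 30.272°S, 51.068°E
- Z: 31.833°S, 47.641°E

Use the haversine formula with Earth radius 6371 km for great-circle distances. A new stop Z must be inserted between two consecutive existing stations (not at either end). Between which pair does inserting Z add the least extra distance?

between B and C

Added distance for inserting Z between each consecutive pair:
A–B: 203.2 km
B–C: 187.1 km
C–D: 407.4 km
Smallest added distance is 187.1 km, inserting between B and C.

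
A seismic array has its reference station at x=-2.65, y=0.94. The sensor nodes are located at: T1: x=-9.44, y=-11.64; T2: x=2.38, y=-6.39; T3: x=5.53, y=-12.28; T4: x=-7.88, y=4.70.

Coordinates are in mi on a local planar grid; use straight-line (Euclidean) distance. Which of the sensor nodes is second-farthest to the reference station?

T1

Distances from the reference station (x=-2.65, y=0.94):
T3: 15.5 mi
T1: 14.3 mi
T2: 8.9 mi
T4: 6.4 mi
The second-farthest is T1 at 14.3 mi.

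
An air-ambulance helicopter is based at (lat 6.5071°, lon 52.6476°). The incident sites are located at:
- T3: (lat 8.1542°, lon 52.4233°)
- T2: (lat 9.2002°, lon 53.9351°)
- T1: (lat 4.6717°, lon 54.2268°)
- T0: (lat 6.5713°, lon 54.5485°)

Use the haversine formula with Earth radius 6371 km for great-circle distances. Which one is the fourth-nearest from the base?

T2

Distance to each, sorted:
T3: 184.8 km
T0: 210.1 km
T1: 268.7 km
T2: 331.3 km
The fourth-nearest is T2 at 331.3 km.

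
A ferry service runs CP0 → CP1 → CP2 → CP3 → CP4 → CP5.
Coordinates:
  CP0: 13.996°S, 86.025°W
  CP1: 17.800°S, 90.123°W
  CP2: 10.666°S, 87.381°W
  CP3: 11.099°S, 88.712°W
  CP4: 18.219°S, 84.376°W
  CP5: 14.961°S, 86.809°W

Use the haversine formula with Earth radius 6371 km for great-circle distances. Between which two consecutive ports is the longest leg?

CP3–CP4

Leg distances:
CP0→CP1: 609.0 km
CP1→CP2: 846.4 km
CP2→CP3: 153.1 km
CP3→CP4: 918.7 km
CP4→CP5: 445.5 km
The longest leg is CP3–CP4 at 918.7 km.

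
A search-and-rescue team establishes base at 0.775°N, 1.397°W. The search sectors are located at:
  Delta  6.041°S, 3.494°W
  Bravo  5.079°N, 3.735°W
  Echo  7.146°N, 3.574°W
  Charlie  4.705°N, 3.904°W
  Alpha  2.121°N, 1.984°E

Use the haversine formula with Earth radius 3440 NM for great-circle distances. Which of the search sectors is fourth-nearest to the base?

Echo

Distances from the base (0.775°N, 1.397°W):
Alpha: 218.4 NM
Charlie: 279.8 NM
Bravo: 294.0 NM
Echo: 404.1 NM
Delta: 428.1 NM
The fourth-nearest is Echo at 404.1 NM.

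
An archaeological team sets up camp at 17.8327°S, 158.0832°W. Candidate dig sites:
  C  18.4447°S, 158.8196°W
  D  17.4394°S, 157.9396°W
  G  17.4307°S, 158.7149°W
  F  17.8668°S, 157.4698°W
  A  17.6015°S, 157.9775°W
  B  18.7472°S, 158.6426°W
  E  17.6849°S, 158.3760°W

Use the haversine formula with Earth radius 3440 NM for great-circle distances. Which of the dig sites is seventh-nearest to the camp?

Distances from the camp (17.8327°S, 158.0832°W):
A: 15.1 NM
E: 18.9 NM
D: 25.0 NM
F: 35.1 NM
G: 43.5 NM
C: 55.8 NM
B: 63.5 NM
The seventh-nearest is B at 63.5 NM.

B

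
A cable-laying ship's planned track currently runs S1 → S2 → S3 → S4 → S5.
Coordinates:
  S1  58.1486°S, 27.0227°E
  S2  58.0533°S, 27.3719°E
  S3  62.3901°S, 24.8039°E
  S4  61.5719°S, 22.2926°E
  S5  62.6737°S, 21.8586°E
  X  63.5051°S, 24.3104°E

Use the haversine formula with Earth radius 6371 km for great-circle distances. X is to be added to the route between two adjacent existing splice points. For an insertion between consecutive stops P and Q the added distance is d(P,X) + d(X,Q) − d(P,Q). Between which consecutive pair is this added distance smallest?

Added distance for inserting X between each consecutive pair:
S1–S2: 1218.7 km
S2–S3: 252.3 km
S3–S4: 205.4 km
S4–S5: 268.1 km
Smallest added distance is 205.4 km, inserting between S3 and S4.

between S3 and S4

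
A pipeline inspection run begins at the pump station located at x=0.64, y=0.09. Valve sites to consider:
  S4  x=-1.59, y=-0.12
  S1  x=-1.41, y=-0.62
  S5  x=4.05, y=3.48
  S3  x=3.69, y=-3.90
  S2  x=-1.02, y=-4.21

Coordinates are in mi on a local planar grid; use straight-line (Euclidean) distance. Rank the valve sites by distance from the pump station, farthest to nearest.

S3, S5, S2, S4, S1

Computing each straight-line distance from x=0.64, y=0.09:
S3 x=3.69, y=-3.90: 5.0 mi
S5 x=4.05, y=3.48: 4.8 mi
S2 x=-1.02, y=-4.21: 4.6 mi
S4 x=-1.59, y=-0.12: 2.2 mi
S1 x=-1.41, y=-0.62: 2.2 mi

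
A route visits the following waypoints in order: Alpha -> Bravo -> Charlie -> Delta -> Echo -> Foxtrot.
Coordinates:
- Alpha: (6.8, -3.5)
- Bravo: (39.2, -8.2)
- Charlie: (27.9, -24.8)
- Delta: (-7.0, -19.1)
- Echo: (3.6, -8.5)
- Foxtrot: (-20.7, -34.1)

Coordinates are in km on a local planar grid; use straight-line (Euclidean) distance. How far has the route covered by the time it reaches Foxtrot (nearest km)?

Leg distances:
Alpha→Bravo: 32.7 km  (cumulative 32.7 km)
Bravo→Charlie: 20.1 km  (cumulative 52.8 km)
Charlie→Delta: 35.4 km  (cumulative 88.2 km)
Delta→Echo: 15.0 km  (cumulative 103.2 km)
Echo→Foxtrot: 35.3 km  (cumulative 138.5 km)
Cumulative distance at Foxtrot ≈ 138 km.

138 km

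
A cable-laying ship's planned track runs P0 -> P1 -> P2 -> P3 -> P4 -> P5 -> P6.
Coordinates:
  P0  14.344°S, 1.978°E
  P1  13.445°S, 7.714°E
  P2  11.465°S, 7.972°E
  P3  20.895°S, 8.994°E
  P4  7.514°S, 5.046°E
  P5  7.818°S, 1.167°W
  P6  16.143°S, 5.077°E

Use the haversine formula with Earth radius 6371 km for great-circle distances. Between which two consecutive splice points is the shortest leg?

P1–P2

Leg distances:
P0→P1: 627.1 km
P1→P2: 221.9 km
P2→P3: 1054.2 km
P3→P4: 1547.2 km
P4→P5: 685.5 km
P5→P6: 1147.7 km
The shortest leg is P1–P2 at 221.9 km.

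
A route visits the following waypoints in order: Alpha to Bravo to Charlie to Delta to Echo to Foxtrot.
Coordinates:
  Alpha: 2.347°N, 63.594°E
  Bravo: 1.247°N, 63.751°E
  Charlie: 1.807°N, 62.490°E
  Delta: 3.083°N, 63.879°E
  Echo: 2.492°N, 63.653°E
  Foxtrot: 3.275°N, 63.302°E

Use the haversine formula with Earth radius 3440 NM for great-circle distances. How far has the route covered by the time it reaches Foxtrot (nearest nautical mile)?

Leg distances:
Alpha→Bravo: 66.7 NM  (cumulative 66.7 NM)
Bravo→Charlie: 82.8 NM  (cumulative 149.5 NM)
Charlie→Delta: 113.2 NM  (cumulative 262.7 NM)
Delta→Echo: 38.0 NM  (cumulative 300.7 NM)
Echo→Foxtrot: 51.5 NM  (cumulative 352.2 NM)
Cumulative distance at Foxtrot ≈ 352 NM.

352 NM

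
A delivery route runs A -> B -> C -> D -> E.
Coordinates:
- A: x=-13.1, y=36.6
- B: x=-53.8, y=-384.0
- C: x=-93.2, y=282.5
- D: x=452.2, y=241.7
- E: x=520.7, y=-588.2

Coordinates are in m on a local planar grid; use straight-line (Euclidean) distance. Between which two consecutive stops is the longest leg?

D–E

Leg distances:
A→B: 422.6 m
B→C: 667.7 m
C→D: 546.9 m
D→E: 832.7 m
The longest leg is D–E at 832.7 m.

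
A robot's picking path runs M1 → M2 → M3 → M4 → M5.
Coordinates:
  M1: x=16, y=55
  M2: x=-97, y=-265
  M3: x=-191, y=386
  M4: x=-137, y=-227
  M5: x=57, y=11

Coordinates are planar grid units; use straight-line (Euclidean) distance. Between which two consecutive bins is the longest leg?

M2–M3

Leg distances:
M1→M2: 339.4
M2→M3: 657.8
M3→M4: 615.4
M4→M5: 307.1
The longest leg is M2–M3 at 657.8.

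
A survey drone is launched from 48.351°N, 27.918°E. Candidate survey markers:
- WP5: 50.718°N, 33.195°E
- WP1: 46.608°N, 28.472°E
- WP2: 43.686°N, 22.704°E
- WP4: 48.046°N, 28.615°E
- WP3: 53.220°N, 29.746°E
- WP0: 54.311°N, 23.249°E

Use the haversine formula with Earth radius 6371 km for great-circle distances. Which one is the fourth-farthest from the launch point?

WP5

Distances from the launch point (48.351°N, 27.918°E):
WP0: 737.5 km
WP2: 656.3 km
WP3: 556.4 km
WP5: 462.7 km
WP1: 198.2 km
WP4: 61.8 km
The fourth-farthest is WP5 at 462.7 km.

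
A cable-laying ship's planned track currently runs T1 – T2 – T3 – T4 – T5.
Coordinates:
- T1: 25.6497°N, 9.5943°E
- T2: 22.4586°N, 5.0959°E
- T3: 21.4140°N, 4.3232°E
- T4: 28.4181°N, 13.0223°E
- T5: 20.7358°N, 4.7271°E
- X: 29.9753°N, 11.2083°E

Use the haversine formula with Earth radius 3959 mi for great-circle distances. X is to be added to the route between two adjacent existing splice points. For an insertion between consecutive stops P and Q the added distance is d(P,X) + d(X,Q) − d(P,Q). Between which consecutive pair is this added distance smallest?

between T3 and T4

Added distance for inserting X between each consecutive pair:
T1–T2: 598.0 mi
T2–T3: 1285.2 mi
T3–T4: 155.1 mi
T4–T5: 165.5 mi
Smallest added distance is 155.1 mi, inserting between T3 and T4.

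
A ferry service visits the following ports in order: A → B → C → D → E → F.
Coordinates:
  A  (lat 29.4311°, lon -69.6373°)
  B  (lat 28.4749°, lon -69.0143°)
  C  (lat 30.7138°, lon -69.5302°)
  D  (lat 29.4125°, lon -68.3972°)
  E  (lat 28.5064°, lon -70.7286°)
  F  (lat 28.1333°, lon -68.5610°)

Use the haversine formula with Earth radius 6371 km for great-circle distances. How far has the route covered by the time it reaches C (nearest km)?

Leg distances:
A→B: 122.4 km  (cumulative 122.4 km)
B→C: 253.9 km  (cumulative 376.3 km)
Cumulative distance at C ≈ 376 km.

376 km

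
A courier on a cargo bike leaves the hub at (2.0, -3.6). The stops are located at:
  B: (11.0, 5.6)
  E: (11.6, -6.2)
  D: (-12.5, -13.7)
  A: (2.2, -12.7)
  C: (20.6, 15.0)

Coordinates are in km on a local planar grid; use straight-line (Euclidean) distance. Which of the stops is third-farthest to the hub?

B

Distance to each, sorted:
C: 26.3 km
D: 17.7 km
B: 12.9 km
E: 9.9 km
A: 9.1 km
The third-farthest is B at 12.9 km.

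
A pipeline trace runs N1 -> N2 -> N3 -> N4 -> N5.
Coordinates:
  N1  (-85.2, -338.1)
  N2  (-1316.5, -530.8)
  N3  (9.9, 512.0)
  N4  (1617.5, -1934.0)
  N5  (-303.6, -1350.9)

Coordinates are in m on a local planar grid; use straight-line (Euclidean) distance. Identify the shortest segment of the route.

N1–N2

Leg distances:
N1→N2: 1246.3 m
N2→N3: 1687.2 m
N3→N4: 2927.0 m
N4→N5: 2007.6 m
The shortest leg is N1–N2 at 1246.3 m.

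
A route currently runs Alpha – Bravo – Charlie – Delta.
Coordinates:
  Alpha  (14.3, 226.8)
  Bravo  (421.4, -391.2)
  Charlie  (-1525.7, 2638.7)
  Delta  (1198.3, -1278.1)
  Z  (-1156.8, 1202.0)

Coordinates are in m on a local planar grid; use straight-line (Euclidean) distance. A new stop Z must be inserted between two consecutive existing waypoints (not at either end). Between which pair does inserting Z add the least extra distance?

Added distance for inserting Z between each consecutive pair:
Alpha–Bravo: 3026.5 m
Bravo–Charlie: 124.3 m
Charlie–Delta: 132.5 m
Smallest added distance is 124.3 m, inserting between Bravo and Charlie.

between Bravo and Charlie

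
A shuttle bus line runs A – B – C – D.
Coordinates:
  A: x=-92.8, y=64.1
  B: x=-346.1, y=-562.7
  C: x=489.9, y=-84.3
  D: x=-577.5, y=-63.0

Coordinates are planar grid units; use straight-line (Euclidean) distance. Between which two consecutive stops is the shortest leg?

A–B

Leg distances:
A→B: 676.0
B→C: 963.2
C→D: 1067.6
The shortest leg is A–B at 676.0.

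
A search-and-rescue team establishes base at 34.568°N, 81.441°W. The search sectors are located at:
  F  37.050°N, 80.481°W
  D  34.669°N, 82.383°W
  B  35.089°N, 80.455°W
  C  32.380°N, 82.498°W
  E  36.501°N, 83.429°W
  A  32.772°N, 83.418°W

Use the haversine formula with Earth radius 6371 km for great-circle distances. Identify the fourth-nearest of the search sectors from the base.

Distance to each, sorted:
D: 86.9 km
B: 107.0 km
C: 262.3 km
A: 270.8 km
E: 280.3 km
F: 289.2 km
The fourth-nearest is A at 270.8 km.

A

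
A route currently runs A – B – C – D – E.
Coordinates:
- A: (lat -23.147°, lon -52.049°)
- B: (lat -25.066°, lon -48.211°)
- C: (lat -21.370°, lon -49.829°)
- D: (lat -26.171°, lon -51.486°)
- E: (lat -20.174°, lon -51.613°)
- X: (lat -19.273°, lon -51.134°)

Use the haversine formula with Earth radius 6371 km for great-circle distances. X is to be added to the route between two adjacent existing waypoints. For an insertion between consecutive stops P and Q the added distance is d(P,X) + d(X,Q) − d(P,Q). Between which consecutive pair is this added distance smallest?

Added distance for inserting X between each consecutive pair:
A–B: 707.9 km
B–C: 537.9 km
C–D: 478.0 km
D–E: 212.9 km
Smallest added distance is 212.9 km, inserting between D and E.

between D and E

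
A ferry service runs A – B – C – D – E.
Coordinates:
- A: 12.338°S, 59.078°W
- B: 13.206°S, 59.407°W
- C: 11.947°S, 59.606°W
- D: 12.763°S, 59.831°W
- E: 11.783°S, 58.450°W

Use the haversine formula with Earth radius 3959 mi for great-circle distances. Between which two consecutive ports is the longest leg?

Leg distances:
A→B: 63.9 mi
B→C: 88.0 mi
C→D: 58.4 mi
D→E: 115.2 mi
The longest leg is D–E at 115.2 mi.

D–E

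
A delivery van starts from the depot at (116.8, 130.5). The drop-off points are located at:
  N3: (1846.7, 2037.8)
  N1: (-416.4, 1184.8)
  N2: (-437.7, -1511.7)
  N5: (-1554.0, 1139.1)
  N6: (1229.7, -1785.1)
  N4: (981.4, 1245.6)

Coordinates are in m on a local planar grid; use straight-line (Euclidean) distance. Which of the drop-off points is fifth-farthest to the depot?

Distances from the depot ((116.8, 130.5)):
N3: 2574.9 m
N6: 2215.4 m
N5: 1951.6 m
N2: 1733.3 m
N4: 1411.0 m
N1: 1181.5 m
The fifth-farthest is N4 at 1411.0 m.

N4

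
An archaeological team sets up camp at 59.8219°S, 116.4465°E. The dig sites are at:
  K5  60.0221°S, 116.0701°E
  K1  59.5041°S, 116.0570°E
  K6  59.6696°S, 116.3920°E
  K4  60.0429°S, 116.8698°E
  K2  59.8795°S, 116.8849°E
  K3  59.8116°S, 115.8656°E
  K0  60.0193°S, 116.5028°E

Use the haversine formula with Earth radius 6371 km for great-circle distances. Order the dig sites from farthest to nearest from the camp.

Computing each great-circle distance from 59.8219°S, 116.4465°E:
K1 59.5041°S, 116.0570°E: 41.6 km
K4 60.0429°S, 116.8698°E: 34.1 km
K3 59.8116°S, 115.8656°E: 32.5 km
K5 60.0221°S, 116.0701°E: 30.6 km
K2 59.8795°S, 116.8849°E: 25.3 km
K0 60.0193°S, 116.5028°E: 22.2 km
K6 59.6696°S, 116.3920°E: 17.2 km

K1, K4, K3, K5, K2, K0, K6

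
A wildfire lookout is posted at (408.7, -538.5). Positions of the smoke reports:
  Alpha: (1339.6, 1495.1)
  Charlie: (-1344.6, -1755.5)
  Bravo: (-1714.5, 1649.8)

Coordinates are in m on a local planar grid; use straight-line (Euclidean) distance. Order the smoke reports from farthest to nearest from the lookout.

Distances from the lookout:
Bravo (-1714.5, 1649.8): 3049.0 m
Alpha (1339.6, 1495.1): 2236.5 m
Charlie (-1344.6, -1755.5): 2134.3 m

Bravo, Alpha, Charlie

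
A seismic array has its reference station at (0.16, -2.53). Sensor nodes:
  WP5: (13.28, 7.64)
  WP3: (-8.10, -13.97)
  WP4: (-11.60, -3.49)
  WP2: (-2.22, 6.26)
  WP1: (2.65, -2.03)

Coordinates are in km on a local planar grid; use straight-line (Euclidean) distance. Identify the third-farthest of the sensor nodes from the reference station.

WP4

Distances from the reference station ((0.16, -2.53)):
WP5: 16.6 km
WP3: 14.1 km
WP4: 11.8 km
WP2: 9.1 km
WP1: 2.5 km
The third-farthest is WP4 at 11.8 km.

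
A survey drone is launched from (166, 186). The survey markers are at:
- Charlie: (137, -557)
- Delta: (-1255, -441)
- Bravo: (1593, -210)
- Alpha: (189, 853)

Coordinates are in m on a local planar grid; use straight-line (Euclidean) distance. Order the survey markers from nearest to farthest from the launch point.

Alpha, Charlie, Bravo, Delta

Computing each straight-line distance from (166, 186):
Alpha (189, 853): 667.4 m
Charlie (137, -557): 743.6 m
Bravo (1593, -210): 1480.9 m
Delta (-1255, -441): 1553.2 m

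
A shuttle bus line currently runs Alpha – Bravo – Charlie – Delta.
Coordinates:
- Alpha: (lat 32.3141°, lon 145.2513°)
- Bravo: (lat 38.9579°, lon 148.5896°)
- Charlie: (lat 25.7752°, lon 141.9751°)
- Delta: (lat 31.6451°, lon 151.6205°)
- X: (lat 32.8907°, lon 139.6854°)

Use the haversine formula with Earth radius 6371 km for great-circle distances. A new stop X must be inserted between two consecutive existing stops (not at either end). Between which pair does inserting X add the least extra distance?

between Bravo and Charlie

Added distance for inserting X between each consecutive pair:
Alpha–Bravo: 774.3 km
Bravo–Charlie: 277.7 km
Charlie–Delta: 807.7 km
Smallest added distance is 277.7 km, inserting between Bravo and Charlie.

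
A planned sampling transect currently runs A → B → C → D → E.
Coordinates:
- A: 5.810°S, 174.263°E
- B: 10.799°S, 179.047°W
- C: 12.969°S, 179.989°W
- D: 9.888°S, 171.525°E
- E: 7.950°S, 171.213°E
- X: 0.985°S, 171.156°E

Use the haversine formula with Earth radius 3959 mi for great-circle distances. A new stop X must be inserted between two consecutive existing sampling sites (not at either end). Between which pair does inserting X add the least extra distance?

between A and B

Added distance for inserting X between each consecutive pair:
A–B: 778.7 mi
B–C: 1818.4 mi
C–D: 1029.1 mi
D–E: 961.4 mi
Smallest added distance is 778.7 mi, inserting between A and B.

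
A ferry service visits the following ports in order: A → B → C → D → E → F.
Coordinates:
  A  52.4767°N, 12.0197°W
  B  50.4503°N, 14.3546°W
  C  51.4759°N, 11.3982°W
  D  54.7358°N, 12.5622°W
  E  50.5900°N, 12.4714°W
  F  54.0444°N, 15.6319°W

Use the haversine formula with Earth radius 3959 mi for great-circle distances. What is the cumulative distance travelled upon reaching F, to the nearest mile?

1109 mi

Leg distances:
A→B: 172.3 mi  (cumulative 172.3 mi)
B→C: 146.9 mi  (cumulative 319.2 mi)
C→D: 230.4 mi  (cumulative 549.6 mi)
D→E: 286.5 mi  (cumulative 836.1 mi)
E→F: 273.4 mi  (cumulative 1109.5 mi)
Cumulative distance at F ≈ 1109 mi.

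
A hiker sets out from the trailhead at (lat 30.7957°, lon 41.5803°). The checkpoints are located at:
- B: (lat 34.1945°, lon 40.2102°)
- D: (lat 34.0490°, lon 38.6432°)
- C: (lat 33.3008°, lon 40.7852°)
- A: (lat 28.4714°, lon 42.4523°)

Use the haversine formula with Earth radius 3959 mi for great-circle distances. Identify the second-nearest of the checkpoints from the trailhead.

Distance to each, sorted:
A: 168.9 mi
C: 179.2 mi
B: 248.0 mi
D: 282.6 mi
The second-nearest is C at 179.2 mi.

C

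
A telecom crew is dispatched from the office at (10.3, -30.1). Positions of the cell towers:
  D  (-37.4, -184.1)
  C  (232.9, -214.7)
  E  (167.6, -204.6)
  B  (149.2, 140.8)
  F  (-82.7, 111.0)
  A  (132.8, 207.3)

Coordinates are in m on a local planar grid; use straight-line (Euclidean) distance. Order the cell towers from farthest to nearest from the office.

C, A, E, B, F, D

Computing each straight-line distance from (10.3, -30.1):
C (232.9, -214.7): 289.2 m
A (132.8, 207.3): 267.1 m
E (167.6, -204.6): 234.9 m
B (149.2, 140.8): 220.2 m
F (-82.7, 111.0): 169.0 m
D (-37.4, -184.1): 161.2 m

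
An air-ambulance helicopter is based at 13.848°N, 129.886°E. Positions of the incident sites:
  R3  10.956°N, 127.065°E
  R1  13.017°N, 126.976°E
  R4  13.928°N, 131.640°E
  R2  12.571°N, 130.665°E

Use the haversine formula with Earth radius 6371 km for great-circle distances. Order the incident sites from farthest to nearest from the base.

Distances from the base:
R3 10.956°N, 127.065°E: 444.1 km
R1 13.017°N, 126.976°E: 328.0 km
R4 13.928°N, 131.640°E: 189.5 km
R2 12.571°N, 130.665°E: 165.1 km

R3, R1, R4, R2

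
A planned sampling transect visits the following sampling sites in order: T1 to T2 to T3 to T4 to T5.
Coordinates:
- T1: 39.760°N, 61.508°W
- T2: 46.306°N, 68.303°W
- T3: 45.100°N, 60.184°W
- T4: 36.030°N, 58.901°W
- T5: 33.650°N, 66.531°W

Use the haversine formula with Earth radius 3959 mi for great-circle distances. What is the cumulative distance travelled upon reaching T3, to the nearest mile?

968 mi

Leg distances:
T1→T2: 567.3 mi  (cumulative 567.3 mi)
T2→T3: 400.4 mi  (cumulative 967.7 mi)
Cumulative distance at T3 ≈ 968 mi.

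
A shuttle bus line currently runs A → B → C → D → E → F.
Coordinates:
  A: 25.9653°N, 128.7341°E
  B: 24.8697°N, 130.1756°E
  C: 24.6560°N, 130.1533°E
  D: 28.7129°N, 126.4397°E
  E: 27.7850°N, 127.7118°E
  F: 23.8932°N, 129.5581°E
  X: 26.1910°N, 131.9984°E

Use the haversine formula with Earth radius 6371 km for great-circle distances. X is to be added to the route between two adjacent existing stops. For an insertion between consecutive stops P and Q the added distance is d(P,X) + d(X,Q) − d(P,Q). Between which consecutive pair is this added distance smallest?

between C and D

Added distance for inserting X between each consecutive pair:
A–B: 372.4 km
B–C: 462.6 km
C–D: 285.2 km
D–E: 914.3 km
E–F: 344.2 km
Smallest added distance is 285.2 km, inserting between C and D.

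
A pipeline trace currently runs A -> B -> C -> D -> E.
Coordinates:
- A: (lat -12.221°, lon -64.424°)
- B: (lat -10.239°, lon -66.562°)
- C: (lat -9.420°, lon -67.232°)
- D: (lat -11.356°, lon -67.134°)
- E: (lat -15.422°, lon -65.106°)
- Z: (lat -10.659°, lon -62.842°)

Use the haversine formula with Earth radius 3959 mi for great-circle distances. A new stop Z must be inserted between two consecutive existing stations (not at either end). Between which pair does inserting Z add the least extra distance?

between A and B

Added distance for inserting Z between each consecutive pair:
A–B: 207.1 mi
B–C: 492.5 mi
C–D: 471.8 mi
D–E: 345.5 mi
Smallest added distance is 207.1 mi, inserting between A and B.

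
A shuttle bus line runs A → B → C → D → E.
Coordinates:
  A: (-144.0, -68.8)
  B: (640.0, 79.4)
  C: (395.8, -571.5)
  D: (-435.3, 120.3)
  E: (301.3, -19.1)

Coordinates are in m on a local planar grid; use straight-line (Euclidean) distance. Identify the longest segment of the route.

C–D

Leg distances:
A→B: 797.9 m
B→C: 695.2 m
C→D: 1081.3 m
D→E: 749.7 m
The longest leg is C–D at 1081.3 m.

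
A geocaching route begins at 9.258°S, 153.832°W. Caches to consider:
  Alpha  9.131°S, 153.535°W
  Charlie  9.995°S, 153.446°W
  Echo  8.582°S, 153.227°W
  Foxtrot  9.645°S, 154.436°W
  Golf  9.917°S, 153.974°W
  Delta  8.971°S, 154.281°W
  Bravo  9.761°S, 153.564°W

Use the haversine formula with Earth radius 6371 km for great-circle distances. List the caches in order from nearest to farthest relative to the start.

Distances from the start:
Alpha 9.131°S, 153.535°W: 35.5 km
Delta 8.971°S, 154.281°W: 58.7 km
Bravo 9.761°S, 153.564°W: 63.2 km
Golf 9.917°S, 153.974°W: 74.9 km
Foxtrot 9.645°S, 154.436°W: 79.0 km
Charlie 9.995°S, 153.446°W: 92.2 km
Echo 8.582°S, 153.227°W: 100.3 km

Alpha, Delta, Bravo, Golf, Foxtrot, Charlie, Echo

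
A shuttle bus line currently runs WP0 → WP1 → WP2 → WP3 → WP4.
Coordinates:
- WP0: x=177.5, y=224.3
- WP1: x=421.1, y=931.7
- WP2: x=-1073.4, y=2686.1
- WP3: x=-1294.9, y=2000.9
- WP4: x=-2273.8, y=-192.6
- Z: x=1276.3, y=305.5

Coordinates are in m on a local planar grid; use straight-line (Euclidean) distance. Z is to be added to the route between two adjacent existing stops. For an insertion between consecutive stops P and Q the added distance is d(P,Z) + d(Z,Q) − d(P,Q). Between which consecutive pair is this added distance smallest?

between WP0 and WP1

Added distance for inserting Z between each consecutive pair:
WP0–WP1: 1413.6 m
WP1–WP2: 2100.2 m
WP2–WP3: 5704.6 m
WP3–WP4: 4262.7 m
Smallest added distance is 1413.6 m, inserting between WP0 and WP1.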